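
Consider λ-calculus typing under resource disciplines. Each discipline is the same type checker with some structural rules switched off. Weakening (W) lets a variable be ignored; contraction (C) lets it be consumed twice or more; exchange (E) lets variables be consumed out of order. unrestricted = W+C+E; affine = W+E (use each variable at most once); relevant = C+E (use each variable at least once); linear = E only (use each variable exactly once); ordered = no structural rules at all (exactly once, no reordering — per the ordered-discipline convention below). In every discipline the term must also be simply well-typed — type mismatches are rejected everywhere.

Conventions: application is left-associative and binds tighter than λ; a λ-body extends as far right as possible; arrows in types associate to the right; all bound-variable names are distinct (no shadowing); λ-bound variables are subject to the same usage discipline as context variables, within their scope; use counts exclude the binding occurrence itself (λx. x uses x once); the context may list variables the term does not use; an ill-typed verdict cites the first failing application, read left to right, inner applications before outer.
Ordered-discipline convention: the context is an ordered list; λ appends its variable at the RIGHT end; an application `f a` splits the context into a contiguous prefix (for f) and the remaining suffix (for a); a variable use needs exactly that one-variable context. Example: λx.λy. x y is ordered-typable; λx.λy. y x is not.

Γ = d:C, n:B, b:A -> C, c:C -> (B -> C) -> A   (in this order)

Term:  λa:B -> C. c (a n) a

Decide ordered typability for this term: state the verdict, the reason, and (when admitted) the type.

no — uses contraction: a ×2; d, b left unused
variable uses: d: 0×, n: 1×, b: 0×, c: 1×, a [bound]: 2×
order of uses: c, a, n, a
typing: well-typed — term : (B -> C) -> A
all disciplines: ordered ✗, linear ✗, affine ✗, relevant ✗, unrestricted ✓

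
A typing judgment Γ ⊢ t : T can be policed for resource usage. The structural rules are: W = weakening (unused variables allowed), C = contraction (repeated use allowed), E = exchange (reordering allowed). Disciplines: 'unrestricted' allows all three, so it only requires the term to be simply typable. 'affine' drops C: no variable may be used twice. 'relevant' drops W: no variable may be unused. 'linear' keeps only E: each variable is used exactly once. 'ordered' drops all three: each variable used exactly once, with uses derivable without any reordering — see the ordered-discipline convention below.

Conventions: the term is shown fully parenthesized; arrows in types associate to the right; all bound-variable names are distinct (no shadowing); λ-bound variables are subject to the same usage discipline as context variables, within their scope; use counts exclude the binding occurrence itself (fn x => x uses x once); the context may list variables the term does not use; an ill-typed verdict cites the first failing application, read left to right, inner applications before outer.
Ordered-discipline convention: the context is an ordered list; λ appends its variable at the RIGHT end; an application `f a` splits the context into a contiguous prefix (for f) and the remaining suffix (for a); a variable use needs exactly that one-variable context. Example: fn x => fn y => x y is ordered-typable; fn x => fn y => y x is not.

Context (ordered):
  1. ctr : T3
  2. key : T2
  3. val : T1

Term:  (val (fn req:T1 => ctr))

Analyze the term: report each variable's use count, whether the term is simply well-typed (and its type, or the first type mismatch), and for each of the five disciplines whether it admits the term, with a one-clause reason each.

use counts: ctr ×1; key ×0; val ×1; req [bound] ×0
left-to-right use order: val, ctr
typing: ill-typed: non-function type T1 applied to an argument
ordered: ✗, the type mismatch rejects it
linear: ✗, not simply typable
affine: ✗, fails simple typing
relevant: ✗, a type mismatch blocks all five
unrestricted: ✗, the type mismatch rejects it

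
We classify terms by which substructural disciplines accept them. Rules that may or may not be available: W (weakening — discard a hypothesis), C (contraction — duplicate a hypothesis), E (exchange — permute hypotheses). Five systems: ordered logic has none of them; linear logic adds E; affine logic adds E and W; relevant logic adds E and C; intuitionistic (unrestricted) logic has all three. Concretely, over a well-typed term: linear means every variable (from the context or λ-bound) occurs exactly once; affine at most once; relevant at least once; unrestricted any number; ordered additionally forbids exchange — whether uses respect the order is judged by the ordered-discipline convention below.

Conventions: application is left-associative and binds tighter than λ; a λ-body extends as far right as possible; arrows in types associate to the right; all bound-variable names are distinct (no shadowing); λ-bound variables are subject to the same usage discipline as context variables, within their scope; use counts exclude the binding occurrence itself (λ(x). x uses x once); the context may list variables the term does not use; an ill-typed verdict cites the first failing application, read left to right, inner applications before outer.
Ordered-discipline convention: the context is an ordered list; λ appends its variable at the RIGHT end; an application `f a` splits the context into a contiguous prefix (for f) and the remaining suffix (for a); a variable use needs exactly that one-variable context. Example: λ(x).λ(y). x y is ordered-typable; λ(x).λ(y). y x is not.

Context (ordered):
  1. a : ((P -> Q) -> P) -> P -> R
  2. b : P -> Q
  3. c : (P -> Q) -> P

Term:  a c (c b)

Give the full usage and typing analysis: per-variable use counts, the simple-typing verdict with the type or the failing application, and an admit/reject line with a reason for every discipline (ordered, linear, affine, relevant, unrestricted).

variable uses: a: 1×, b: 1×, c: 2×
order of uses: a, c, c, b
typing: well-typed at R
ordered: ✗, needs contraction — c ×2
linear: ✗, needs contraction — c ×2
affine: ✗, needs contraction — c ×2
relevant: ✓, none of a, b, c goes unused
unrestricted: ✓, type-checks (R) and nothing is barred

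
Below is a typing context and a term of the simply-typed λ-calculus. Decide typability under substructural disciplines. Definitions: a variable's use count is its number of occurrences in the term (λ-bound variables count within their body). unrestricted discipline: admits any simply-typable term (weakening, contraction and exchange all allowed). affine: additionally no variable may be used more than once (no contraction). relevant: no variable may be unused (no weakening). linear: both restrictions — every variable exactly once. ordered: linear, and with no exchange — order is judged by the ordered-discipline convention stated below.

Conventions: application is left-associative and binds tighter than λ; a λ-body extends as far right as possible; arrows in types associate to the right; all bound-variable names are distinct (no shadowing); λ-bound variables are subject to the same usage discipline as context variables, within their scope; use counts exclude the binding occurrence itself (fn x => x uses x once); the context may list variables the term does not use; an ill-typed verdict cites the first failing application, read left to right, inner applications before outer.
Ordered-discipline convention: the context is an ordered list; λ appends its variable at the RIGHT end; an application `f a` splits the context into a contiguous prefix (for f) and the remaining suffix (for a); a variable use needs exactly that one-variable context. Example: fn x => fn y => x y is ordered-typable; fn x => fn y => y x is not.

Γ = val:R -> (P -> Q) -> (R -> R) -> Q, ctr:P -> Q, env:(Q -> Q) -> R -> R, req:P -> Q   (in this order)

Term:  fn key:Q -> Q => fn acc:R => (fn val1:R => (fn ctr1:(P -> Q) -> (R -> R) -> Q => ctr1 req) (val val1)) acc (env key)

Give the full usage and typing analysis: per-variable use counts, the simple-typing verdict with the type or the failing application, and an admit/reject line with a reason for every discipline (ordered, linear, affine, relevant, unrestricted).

use counts: val: 1×; ctr: 0×; env: 1×; req: 1×; key (λ-bound): 1×; acc (λ-bound): 1×; val1 (λ-bound): 1×; ctr1 (λ-bound): 1×
order of uses: ctr1, req, val, val1, acc, env, key
typing: well-typed — term : (Q -> Q) -> R -> Q
ordered: ✗, unused: ctr — weakening required
linear: ✗, unused: ctr — weakening required
affine: ✓, at most one use each (val, ctr, env, req, key, acc, val1, ctr1)
relevant: ✗, unused: ctr — weakening required
unrestricted: ✓, typability at (Q -> Q) -> R -> Q is all that's needed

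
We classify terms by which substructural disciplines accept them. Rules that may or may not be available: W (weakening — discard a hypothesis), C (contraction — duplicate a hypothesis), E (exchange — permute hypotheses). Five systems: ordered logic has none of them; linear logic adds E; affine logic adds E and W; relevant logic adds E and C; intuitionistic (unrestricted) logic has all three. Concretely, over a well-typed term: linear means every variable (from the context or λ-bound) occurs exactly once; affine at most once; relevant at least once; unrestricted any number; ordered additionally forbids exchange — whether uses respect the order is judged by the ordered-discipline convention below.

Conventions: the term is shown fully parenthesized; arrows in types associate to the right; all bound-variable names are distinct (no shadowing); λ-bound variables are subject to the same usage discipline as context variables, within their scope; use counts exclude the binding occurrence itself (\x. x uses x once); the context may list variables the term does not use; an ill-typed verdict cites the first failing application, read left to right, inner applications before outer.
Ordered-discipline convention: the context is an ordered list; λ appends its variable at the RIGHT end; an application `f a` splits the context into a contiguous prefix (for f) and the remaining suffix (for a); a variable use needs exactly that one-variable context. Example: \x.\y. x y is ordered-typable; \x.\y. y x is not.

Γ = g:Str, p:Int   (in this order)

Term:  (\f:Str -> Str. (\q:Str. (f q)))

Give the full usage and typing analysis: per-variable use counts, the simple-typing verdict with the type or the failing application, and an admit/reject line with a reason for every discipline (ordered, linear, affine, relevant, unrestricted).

use counts: g: 0, p: 0, f (λ-bound): 1, q (λ-bound): 1
order of uses: f, q
typing: well-typed — term : (Str -> Str) -> Str -> Str
ordered ✗ (g, p left unused)
linear ✗ (g, p left unused)
affine ✓ (at most one use each (g, p, f, q))
relevant ✗ (g, p left unused)
unrestricted ✓ (type-checks ((Str -> Str) -> Str -> Str) and nothing is barred)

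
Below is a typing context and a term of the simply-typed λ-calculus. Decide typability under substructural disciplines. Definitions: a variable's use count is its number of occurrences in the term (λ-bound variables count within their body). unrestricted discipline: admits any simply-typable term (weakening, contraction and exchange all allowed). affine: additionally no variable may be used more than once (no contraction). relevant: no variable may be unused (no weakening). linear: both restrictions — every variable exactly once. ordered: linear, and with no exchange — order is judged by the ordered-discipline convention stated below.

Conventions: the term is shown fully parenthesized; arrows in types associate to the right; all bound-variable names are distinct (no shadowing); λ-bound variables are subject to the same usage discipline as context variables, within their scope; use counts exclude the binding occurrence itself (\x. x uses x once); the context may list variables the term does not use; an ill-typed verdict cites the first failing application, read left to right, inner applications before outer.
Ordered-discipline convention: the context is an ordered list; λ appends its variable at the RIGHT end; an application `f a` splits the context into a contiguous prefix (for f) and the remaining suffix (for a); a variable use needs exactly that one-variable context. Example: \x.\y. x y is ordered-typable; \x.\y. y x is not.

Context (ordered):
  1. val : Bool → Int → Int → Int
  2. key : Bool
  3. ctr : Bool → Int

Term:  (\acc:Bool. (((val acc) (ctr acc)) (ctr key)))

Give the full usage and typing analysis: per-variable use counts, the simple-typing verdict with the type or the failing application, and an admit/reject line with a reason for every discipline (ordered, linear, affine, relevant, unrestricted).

use counts: val=1; key=1; ctr=2; acc (bound)=2
order of uses: val, acc, ctr, acc, ctr, key
typing: the term checks, with type Bool → Int
ordered ✗ (ctr ×2, acc ×2 used more than once (contraction))
linear ✗ (ctr ×2, acc ×2 used more than once (contraction))
affine ✗ (ctr ×2, acc ×2 used more than once (contraction))
relevant ✓ (val, key, ctr, acc: all used, weakening unneeded)
unrestricted ✓ (typability at Bool → Int is all that's needed)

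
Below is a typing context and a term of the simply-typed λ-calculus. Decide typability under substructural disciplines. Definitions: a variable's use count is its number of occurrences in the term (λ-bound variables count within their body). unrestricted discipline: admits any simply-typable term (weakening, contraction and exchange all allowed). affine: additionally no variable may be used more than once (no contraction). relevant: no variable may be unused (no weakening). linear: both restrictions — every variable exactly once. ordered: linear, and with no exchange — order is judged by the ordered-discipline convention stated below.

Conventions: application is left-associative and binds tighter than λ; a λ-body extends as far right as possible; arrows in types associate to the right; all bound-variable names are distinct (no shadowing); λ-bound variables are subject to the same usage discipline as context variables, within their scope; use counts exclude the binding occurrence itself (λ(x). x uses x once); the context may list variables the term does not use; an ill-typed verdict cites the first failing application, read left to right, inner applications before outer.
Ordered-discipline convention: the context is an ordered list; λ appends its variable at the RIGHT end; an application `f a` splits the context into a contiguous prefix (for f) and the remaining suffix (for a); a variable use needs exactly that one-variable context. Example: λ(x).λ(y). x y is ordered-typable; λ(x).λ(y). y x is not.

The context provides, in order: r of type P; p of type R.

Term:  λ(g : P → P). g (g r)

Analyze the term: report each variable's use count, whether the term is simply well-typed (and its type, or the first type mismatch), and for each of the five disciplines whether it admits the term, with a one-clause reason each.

variable uses: r: 1; p: 0; g (bound): 2
order of uses: g, g, r
typing: the term checks, with type (P → P) → P
ordered: ✗, repeated use of g ×2; p left unused
linear: ✗, repeated use of g ×2; p left unused
affine: ✗, repeated use of g ×2
relevant: ✗, p left unused
unrestricted: ✓, typability at (P → P) → P is all that's needed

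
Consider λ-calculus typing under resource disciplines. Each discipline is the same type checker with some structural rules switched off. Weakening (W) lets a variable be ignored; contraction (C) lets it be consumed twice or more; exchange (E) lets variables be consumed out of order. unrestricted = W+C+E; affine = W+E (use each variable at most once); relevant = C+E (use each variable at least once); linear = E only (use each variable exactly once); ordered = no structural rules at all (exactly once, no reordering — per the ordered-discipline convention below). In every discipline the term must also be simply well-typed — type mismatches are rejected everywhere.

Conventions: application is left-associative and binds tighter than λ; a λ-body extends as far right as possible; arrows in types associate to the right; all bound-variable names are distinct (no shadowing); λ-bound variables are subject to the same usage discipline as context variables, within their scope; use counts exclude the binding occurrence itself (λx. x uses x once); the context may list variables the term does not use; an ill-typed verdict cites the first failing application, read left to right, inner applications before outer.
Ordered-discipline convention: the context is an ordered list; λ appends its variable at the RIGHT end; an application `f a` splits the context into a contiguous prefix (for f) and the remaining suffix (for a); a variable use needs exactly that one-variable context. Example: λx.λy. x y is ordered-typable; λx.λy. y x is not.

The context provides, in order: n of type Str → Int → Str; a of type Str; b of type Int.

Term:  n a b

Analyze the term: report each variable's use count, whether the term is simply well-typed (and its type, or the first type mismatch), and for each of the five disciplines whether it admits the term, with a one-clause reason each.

usage: n: 1; a: 1; b: 1
left-to-right use order: n, a, b
typing: well-typed at Str
ordered: ✓ — one use each (n, a, b); ordered split holds
linear: ✓ — n, a, b: one use apiece
affine: ✓ — no duplicate uses among n, a, b
relevant: ✓ — none of n, a, b goes unused
unrestricted: ✓ — well-typed at Str; no restrictions here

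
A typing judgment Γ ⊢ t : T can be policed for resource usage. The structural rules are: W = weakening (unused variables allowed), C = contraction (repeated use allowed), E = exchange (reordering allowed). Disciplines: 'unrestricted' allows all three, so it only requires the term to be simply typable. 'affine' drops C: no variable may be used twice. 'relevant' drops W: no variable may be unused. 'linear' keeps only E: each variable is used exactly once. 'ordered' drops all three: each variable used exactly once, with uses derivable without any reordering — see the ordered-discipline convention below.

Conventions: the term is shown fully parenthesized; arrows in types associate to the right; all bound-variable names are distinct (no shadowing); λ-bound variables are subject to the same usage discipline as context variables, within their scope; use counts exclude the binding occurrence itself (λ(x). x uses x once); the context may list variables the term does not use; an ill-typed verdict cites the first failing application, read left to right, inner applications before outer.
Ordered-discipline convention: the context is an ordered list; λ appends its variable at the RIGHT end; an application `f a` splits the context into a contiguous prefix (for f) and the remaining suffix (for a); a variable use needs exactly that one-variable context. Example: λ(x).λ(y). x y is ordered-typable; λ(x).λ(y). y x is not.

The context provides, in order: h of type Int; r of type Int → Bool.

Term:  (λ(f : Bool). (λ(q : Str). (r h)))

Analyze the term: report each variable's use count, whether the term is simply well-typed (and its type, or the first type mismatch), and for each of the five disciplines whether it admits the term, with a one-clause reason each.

counts: h: 1, r: 1, f [bound]: 0, q [bound]: 0
use order (left to right): r, h
typing: the term checks, with type Bool → Str → Bool
ordered: ✗ — f, q left unused
linear: ✗ — f, q left unused
affine: ✓ — no duplicate uses among h, r, f, q
relevant: ✗ — f, q left unused
unrestricted: ✓ — well-typed at Bool → Str → Bool; no restrictions here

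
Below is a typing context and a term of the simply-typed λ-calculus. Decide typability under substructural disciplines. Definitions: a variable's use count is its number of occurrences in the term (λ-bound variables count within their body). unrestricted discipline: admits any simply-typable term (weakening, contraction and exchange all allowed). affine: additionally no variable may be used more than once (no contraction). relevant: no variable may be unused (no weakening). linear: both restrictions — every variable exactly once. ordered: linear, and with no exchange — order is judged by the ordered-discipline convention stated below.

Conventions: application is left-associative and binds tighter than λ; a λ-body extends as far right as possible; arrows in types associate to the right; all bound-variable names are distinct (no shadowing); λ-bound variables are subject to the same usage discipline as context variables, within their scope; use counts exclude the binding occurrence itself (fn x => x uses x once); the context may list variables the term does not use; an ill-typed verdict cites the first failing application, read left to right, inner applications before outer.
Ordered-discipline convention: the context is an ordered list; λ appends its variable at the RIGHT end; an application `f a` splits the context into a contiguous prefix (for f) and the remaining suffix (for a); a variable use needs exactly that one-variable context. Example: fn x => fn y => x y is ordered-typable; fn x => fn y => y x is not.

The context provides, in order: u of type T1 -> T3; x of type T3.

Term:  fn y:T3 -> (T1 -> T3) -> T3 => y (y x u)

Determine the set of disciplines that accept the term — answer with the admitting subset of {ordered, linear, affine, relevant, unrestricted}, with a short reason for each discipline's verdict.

accepted by: relevant, unrestricted
usage: u: 1×, x: 1×, y (λ-bound): 2×
left-to-right use order: y, y, x, u
typing: well-typed at (T3 -> (T1 -> T3) -> T3) -> (T1 -> T3) -> T3
ordered: ✗, repeated use of y ×2
linear: ✗, repeated use of y ×2
affine: ✗, repeated use of y ×2
relevant: ✓, at least one use each (u, x, y)
unrestricted: ✓, typability at (T3 -> (T1 -> T3) -> T3) -> (T1 -> T3) -> T3 is all that's needed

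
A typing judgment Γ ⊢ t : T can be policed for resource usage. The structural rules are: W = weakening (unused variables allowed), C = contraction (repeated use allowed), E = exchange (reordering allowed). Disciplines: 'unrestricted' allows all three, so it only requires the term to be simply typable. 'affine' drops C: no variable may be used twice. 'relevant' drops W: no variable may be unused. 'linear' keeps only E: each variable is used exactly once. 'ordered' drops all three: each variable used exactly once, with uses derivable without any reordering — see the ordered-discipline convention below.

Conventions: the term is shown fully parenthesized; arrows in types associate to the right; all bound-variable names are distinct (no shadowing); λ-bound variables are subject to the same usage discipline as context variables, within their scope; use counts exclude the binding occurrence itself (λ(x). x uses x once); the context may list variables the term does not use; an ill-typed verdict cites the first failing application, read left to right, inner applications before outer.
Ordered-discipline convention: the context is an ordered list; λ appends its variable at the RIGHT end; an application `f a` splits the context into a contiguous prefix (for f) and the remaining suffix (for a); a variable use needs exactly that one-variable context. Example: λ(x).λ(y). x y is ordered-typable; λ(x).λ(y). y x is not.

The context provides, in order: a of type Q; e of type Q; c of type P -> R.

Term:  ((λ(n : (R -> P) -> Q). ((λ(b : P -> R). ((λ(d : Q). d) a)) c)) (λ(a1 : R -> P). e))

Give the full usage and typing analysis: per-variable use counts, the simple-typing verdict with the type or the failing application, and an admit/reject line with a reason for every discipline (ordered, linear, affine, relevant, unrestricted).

counts: a ×1; e ×1; c ×1; n (λ-bound) ×0; b (λ-bound) ×0; d (λ-bound) ×1; a1 (λ-bound) ×0
use order (left to right): d, a, c, e
typing: ✓ — Q
ordered: ✗, unused: n, b, a1 — weakening required
linear: ✗, unused: n, b, a1 — weakening required
affine: ✓, a, e, c, n, b, d, a1: no repeats, contraction unneeded
relevant: ✗, unused: n, b, a1 — weakening required
unrestricted: ✓, type-checks (Q) and nothing is barred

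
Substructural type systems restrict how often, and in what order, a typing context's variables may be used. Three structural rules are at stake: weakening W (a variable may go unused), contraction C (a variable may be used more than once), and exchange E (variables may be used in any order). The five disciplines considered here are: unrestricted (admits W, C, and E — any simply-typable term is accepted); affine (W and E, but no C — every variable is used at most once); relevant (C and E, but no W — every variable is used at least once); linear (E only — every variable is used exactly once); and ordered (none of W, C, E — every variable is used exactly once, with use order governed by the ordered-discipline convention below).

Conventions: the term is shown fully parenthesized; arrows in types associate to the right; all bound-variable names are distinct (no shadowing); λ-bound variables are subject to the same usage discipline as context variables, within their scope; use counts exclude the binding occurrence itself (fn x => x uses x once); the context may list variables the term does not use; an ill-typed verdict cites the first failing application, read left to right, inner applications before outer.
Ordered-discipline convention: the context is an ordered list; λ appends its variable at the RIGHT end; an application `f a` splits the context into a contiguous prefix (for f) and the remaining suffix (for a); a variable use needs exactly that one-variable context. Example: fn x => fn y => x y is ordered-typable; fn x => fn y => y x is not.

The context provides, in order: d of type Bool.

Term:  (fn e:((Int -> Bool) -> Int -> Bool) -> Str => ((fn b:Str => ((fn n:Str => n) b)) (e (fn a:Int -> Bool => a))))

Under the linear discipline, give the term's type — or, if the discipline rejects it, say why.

not well-typed under linear — d left unused
counts: d=0, e (bound)=1, b (bound)=1, n (bound)=1, a (bound)=1
left-to-right use order: n, b, e, a
typing: well-typed — term : (((Int -> Bool) -> Int -> Bool) -> Str) -> Str
per-discipline verdicts: ordered ✗; linear ✗; affine ✓; relevant ✗; unrestricted ✓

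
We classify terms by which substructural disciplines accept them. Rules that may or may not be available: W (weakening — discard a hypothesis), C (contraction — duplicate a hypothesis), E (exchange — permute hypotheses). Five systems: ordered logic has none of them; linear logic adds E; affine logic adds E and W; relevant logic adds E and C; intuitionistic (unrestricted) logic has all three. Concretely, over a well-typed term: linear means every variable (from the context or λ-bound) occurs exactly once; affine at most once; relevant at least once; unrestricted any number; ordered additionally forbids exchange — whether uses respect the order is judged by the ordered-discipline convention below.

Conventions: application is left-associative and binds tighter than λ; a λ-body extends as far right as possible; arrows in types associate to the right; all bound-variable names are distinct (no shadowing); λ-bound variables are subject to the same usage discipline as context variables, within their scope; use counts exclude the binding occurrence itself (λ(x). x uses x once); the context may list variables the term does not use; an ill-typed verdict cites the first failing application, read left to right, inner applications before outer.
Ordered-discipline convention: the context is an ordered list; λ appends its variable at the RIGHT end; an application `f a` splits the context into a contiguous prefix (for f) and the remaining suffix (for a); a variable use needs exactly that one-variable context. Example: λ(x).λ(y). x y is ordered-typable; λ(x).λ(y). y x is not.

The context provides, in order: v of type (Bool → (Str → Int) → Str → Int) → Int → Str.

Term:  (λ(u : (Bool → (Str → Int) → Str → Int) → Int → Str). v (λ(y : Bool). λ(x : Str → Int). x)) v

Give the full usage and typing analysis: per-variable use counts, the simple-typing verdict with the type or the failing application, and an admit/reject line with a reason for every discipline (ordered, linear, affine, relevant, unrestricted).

use counts: v=2, u (λ-bound)=0, y (λ-bound)=0, x (λ-bound)=1
uses in reading order: v, x, v
typing: ✓ — Int → Str
ordered ✗ (repeated use of v ×2; u, y left unused)
linear ✗ (repeated use of v ×2; u, y left unused)
affine ✗ (repeated use of v ×2)
relevant ✗ (u, y left unused)
unrestricted ✓ (typability at Int → Str is all that's needed)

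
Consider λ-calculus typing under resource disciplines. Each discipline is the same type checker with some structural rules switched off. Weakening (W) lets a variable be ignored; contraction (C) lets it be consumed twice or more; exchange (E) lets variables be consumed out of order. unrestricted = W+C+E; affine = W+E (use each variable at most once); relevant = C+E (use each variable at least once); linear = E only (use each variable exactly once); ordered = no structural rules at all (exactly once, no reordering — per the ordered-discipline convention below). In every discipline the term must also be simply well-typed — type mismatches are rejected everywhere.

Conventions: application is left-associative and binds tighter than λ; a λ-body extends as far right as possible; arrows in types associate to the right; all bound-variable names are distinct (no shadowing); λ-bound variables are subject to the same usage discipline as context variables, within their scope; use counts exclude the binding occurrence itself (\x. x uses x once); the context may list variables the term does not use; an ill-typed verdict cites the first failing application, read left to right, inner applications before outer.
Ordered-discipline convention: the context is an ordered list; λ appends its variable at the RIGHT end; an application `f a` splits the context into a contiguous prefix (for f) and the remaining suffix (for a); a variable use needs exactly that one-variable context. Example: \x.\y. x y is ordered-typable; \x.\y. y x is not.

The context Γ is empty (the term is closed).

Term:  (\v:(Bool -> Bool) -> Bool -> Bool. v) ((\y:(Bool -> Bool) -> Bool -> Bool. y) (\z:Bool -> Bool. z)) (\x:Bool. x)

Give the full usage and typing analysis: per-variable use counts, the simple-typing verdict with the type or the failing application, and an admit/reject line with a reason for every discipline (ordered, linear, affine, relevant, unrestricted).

counts: v (λ-bound): 1×; y (λ-bound): 1×; z (λ-bound): 1×; x (λ-bound): 1×
use order (left to right): v, y, z, x
typing: well-typed at Bool -> Bool
ordered ✓ (v, y, z, x once each; derivable with no W/C/E)
linear ✓ (each of v, y, z, x used exactly once)
affine ✓ (v, y, z, x: no repeats, contraction unneeded)
relevant ✓ (at least one use each (v, y, z, x))
unrestricted ✓ (type-checks (Bool -> Bool) and nothing is barred)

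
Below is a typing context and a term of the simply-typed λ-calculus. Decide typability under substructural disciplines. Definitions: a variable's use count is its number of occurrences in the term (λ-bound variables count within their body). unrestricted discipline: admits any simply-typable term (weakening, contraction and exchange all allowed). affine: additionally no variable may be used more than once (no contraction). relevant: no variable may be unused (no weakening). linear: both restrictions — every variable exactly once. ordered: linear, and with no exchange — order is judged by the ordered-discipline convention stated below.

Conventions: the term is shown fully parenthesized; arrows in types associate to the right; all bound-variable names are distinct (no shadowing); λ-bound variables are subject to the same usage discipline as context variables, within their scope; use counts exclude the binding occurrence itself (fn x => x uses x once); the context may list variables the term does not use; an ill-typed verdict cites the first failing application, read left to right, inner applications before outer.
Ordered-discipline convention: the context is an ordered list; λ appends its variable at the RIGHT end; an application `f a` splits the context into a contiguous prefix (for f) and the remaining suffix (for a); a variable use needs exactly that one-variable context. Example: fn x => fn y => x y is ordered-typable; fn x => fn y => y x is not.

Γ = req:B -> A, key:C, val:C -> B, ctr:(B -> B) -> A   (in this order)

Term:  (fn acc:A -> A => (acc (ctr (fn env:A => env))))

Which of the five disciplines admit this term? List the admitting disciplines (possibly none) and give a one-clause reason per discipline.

admitted by: none
use counts: req: 0×; key: 0×; val: 0×; ctr: 1×; acc [bound]: 1×; env [bound]: 1×
uses in reading order: acc, ctr, env
typing: ill-typed: argument of type A -> A where B -> B is required
ordered: ✗ — a type mismatch blocks all five
linear: ✗ — the type mismatch rejects it
affine: ✗ — not simply typable
relevant: ✗ — fails simple typing
unrestricted: ✗ — a type mismatch blocks all five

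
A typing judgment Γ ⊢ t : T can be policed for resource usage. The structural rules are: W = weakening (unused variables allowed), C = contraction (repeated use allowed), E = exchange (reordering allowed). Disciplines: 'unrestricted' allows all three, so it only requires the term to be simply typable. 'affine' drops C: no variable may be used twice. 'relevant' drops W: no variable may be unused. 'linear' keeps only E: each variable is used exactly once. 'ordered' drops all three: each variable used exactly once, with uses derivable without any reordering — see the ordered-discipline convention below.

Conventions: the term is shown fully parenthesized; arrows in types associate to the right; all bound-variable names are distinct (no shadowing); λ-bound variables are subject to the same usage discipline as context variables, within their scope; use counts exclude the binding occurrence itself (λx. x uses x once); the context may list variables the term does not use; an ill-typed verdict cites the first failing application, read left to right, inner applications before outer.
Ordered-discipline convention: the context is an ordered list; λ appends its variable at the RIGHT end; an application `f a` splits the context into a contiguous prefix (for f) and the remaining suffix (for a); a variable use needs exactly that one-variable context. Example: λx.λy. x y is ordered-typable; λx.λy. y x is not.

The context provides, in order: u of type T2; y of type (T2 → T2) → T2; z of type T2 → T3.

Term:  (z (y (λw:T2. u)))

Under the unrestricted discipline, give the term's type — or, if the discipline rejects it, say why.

term : T3
counts: u=1; y=1; z=1; w (bound)=0
left-to-right use order: z, y, u
typing: the term checks, with type T3
all disciplines: ordered ✗ | linear ✗ | affine ✓ | relevant ✗ | unrestricted ✓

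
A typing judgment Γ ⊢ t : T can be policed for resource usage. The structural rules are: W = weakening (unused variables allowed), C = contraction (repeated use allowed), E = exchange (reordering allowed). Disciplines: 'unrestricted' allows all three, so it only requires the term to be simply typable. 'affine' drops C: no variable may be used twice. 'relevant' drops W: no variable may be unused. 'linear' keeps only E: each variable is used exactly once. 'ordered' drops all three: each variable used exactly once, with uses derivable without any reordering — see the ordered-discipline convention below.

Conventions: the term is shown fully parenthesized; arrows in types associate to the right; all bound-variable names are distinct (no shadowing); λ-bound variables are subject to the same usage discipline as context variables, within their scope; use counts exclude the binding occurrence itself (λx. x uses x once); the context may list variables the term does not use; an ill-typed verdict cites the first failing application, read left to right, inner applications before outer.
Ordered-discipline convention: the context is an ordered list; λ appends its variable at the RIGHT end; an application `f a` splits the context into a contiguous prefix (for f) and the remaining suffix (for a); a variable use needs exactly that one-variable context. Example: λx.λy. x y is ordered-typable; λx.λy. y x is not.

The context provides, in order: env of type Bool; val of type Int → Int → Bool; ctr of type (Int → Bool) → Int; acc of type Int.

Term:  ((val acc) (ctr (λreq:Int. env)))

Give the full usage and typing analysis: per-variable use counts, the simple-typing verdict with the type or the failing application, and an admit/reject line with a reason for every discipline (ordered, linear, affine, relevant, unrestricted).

use counts: env=1, val=1, ctr=1, acc=1, req (bound)=0
order of uses: val, acc, ctr, env
typing: well-typed at Bool
ordered ✗ (needs weakening: req unused)
linear ✗ (needs weakening: req unused)
affine ✓ (env, val, ctr, acc, req: no repeats, contraction unneeded)
relevant ✗ (needs weakening: req unused)
unrestricted ✓ (typability at Bool is all that's needed)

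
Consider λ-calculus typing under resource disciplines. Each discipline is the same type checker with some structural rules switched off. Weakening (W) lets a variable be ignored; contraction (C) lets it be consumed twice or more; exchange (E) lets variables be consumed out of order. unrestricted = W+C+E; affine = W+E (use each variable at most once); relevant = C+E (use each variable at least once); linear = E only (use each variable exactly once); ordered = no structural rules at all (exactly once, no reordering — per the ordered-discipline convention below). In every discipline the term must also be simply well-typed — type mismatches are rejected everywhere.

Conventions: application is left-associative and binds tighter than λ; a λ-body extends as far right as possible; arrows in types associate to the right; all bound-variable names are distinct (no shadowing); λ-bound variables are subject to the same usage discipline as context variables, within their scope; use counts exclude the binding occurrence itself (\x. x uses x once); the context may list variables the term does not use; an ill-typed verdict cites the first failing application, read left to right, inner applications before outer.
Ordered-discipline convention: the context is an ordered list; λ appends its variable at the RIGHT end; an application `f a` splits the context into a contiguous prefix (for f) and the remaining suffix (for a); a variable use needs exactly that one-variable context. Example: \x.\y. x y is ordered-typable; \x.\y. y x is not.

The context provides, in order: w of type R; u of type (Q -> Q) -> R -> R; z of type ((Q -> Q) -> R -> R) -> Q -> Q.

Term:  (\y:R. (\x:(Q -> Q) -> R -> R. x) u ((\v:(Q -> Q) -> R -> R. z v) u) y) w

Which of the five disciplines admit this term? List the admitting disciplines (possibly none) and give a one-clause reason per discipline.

admitted by: relevant, unrestricted
variable uses: w ×1, u ×2, z ×1, y (bound) ×1, x (bound) ×1, v (bound) ×1
left-to-right use order: x, u, z, v, u, y, w
typing: the term checks, with type R
ordered: ✗, repeated use of u ×2
linear: ✗, repeated use of u ×2
affine: ✗, repeated use of u ×2
relevant: ✓, every one of w, u, z, y, x, v appears
unrestricted: ✓, well-typed at R; no restrictions here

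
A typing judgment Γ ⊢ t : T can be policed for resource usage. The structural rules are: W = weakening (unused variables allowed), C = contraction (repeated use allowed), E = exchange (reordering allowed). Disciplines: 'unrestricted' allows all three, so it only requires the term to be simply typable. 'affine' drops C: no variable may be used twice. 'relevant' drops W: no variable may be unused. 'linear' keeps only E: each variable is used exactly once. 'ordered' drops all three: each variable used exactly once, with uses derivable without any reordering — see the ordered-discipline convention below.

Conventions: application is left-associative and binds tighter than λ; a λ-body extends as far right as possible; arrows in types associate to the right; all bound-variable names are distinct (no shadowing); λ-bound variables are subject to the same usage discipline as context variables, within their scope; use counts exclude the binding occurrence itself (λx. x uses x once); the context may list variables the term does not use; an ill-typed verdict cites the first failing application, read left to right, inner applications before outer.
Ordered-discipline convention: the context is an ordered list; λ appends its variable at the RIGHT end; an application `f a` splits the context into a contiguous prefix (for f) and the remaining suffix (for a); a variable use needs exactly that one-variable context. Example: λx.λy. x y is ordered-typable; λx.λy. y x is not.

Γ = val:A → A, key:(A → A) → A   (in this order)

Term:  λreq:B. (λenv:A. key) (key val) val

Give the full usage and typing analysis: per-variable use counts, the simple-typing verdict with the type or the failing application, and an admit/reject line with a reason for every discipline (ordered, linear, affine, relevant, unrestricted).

usage: val=2; key=2; req (bound)=0; env (bound)=0
uses in reading order: key, key, val, val
typing: the term checks, with type B → A
ordered: ✗ — val ×2, key ×2 used more than once (contraction); req, env left unused
linear: ✗ — val ×2, key ×2 used more than once (contraction); req, env left unused
affine: ✗ — val ×2, key ×2 used more than once (contraction)
relevant: ✗ — req, env left unused
unrestricted: ✓ — simply typable at B → A; W, C, E all held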